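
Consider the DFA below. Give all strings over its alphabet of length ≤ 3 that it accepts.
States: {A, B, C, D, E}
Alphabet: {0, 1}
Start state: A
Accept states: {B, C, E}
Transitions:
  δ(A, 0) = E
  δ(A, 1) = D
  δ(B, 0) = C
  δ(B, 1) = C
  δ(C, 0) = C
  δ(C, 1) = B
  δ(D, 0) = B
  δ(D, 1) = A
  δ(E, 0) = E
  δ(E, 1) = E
0, 00, 01, 10, 000, 001, 010, 011, 100, 101, 110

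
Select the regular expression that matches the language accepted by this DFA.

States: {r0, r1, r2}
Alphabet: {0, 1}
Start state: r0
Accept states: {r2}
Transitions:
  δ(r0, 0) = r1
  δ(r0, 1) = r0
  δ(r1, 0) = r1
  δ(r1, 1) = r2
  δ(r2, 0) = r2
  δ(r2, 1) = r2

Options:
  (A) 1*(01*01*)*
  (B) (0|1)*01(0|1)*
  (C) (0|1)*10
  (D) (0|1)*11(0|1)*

Check each option against the DFA on short strings; one disagreement eliminates an option:
  (A) 1*(01*01*)*: on ε the DFA stays in r0 and rejects (r0 ∉ Accept), but the regex matches it → eliminate
  (B) (0|1)*01(0|1)*: agrees with the DFA on every string of length ≤ 6
  (C) (0|1)*10: on '01' the DFA goes r0 → r1 → r2 and accepts (r2 ∈ Accept), but the regex does not match it → eliminate
  (D) (0|1)*11(0|1)*: on '01' the DFA goes r0 → r1 → r2 and accepts (r2 ∈ Accept), but the regex does not match it → eliminate
Only (B) is consistent with the DFA.
(B) (0|1)*01(0|1)*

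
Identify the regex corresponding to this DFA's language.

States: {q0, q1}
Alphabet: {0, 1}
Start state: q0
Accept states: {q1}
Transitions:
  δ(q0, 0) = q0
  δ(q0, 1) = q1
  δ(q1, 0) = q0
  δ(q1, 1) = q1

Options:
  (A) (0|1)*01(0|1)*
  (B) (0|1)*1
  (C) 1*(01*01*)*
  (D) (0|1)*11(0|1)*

Check each option against the DFA on short strings; one disagreement eliminates an option:
  (A) (0|1)*01(0|1)*: on '1' the DFA goes q0 → q1 and accepts (q1 ∈ Accept), but the regex does not match it → eliminate
  (B) (0|1)*1: agrees with the DFA on every string of length ≤ 6
  (C) 1*(01*01*)*: on ε the DFA stays in q0 and rejects (q0 ∉ Accept), but the regex matches it → eliminate
  (D) (0|1)*11(0|1)*: on '1' the DFA goes q0 → q1 and accepts (q1 ∈ Accept), but the regex does not match it → eliminate
Only (B) is consistent with the DFA.
(B) (0|1)*1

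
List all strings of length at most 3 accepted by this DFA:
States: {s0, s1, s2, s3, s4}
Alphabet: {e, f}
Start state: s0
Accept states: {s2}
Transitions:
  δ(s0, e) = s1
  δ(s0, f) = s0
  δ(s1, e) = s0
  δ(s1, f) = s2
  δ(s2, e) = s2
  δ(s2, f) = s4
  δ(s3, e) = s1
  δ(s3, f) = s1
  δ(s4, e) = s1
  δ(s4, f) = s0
ef, efe, fef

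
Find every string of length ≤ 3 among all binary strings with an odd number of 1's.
1, 01, 10, 001, 010, 100, 111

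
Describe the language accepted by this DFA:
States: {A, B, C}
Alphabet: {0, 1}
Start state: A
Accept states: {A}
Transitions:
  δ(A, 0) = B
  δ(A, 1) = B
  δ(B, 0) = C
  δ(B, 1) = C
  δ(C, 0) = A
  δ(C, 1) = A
Testing a few strings:
  '1' → reject
  '01' → reject
  '1101' → reject
  '011' → accept
State roles: A=length ≡ 0 (mod 3); B=length ≡ 1 (mod 3); C=length ≡ 2 (mod 3)
All binary strings whose length is a multiple of 3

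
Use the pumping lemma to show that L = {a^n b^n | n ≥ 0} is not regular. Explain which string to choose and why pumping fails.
Assume L is regular with pumping length p. Idea: pumping the a-block changes the count balance.
Choose s = a^p b^p (length 2p ≥ p). By the pumping lemma, s = xyz with |xy| ≤ p, |y| > 0. So y = a^k for some k > 0 (since xy is entirely within the a's). Pumping gives xy²z = a^(p+k) b^p, which is not in L since p+k ≠ p.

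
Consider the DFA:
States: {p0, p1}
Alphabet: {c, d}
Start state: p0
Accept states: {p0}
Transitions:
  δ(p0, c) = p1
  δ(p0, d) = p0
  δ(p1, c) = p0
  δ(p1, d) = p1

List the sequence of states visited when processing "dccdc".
read 'd': p0 → p0
  read 'c': p0 → p1
  read 'c': p1 → p0
  read 'd': p0 → p0
  read 'c': p0 → p1
p0 -> p0 -> p1 -> p0 -> p0 -> p1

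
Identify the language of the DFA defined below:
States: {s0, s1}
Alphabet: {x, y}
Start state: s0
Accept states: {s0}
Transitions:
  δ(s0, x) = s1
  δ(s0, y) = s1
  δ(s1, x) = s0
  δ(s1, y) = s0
Testing a few strings:
  'xxy' → reject
  'yxy' → reject
  'xy' → accept
  'yy' → accept
State roles: s0=even length so far; s1=odd length so far
All strings over {x,y} of even length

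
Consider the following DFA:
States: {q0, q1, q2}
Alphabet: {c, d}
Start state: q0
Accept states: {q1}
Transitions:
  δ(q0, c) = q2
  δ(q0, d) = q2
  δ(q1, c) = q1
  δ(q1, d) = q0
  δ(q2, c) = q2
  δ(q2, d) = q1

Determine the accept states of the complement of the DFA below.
Complement accept states = All states \ Original accept states
= {q0, q1, q2} \ {q1}
{q0, q2}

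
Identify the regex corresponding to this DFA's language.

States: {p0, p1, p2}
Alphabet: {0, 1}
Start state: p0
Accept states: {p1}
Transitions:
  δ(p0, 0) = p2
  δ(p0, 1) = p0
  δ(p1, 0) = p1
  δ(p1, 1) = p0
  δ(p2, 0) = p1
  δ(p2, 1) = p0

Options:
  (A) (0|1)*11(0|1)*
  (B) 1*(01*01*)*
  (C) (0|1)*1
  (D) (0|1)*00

Check each option against the DFA on short strings; one disagreement eliminates an option:
  (A) (0|1)*11(0|1)*: on '00' the DFA goes p0 → p2 → p1 and accepts (p1 ∈ Accept), but the regex does not match it → eliminate
  (B) 1*(01*01*)*: on ε the DFA stays in p0 and rejects (p0 ∉ Accept), but the regex matches it → eliminate
  (C) (0|1)*1: on '1' the DFA goes p0 → p0 and rejects (p0 ∉ Accept), but the regex matches it → eliminate
  (D) (0|1)*00: agrees with the DFA on every string of length ≤ 6
Only (D) is consistent with the DFA.
(D) (0|1)*00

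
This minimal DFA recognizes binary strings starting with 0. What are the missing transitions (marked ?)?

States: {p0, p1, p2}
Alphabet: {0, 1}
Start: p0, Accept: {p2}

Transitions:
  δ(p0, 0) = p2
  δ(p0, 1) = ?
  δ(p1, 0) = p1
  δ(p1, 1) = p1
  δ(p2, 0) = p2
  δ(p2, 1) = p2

From the language and accept set, identify what each state tracks — p0: no input read; p1: started with 1 (dead); p2: started with 0.
Each missing δ(q, a) is the state matching the new tracked value after reading a.
δ(p0, 1) = p1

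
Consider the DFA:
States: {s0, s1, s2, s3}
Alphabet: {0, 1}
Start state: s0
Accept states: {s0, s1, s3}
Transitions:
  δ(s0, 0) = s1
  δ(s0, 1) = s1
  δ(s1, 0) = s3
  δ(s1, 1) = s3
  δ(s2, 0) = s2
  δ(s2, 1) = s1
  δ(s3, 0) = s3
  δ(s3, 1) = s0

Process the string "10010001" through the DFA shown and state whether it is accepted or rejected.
Processing string "10010001":
  s0 --1--> s1
  s1 --0--> s3
  s3 --0--> s3
  s3 --1--> s0
  s0 --0--> s1
  s1 --0--> s3
  s3 --0--> s3
  s3 --1--> s0
Final state: s0
Accept states: {s0, s1, s3}
Yes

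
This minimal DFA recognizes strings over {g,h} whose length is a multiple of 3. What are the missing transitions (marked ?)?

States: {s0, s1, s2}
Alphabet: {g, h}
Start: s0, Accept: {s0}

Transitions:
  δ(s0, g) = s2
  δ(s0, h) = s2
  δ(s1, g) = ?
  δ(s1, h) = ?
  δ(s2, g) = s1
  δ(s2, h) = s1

From the language and accept set, identify what each state tracks — s0: length ≡ 0 (mod 3); s1: length ≡ 2 (mod 3); s2: length ≡ 1 (mod 3).
Each missing δ(q, a) is the state matching the new tracked value after reading a.
δ(s1, g) = s0; δ(s1, h) = s0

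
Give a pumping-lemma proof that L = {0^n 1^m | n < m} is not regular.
Assume L is regular with pumping length p. Idea: pumping up the 0-block makes the 0-count reach the 1-count.
Choose s = 0^p 1^(p+1) ∈ L. By the pumping lemma, s = xyz with |xy| ≤ p, |y| > 0, so y = 0^k with k ≥ 1. Then xy²z = 0^(p+k) 1^(p+1). Since p+k ≥ p+1, the number of 0's is no longer strictly less than the number of 1's, so xy²z ∉ L.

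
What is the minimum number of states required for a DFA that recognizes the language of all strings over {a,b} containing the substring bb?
By Myhill–Nerode, count the distinguishable equivalence classes: three classes — no progress / one trailing b / bb seen.
3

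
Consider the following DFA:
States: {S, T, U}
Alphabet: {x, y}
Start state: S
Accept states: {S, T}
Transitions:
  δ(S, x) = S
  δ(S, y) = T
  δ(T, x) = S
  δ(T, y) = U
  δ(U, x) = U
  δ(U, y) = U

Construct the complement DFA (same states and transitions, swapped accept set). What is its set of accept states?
Complement accept states = All states \ Original accept states
= {S, T, U} \ {S, T}
{U}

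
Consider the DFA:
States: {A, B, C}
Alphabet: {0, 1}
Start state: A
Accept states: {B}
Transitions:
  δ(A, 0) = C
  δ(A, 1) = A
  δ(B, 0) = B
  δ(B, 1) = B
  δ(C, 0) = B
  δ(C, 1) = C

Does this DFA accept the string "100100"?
Processing string "100100":
  A --1--> A
  A --0--> C
  C --0--> B
  B --1--> B
  B --0--> B
  B --0--> B
Final state: B
Accept states: {B}
Yes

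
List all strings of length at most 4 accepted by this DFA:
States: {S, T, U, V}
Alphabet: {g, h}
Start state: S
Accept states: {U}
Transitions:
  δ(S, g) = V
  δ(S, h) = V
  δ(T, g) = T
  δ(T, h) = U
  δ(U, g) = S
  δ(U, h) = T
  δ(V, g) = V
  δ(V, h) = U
gh, hh, ggh, hgh, gggh, ghhh, hggh, hhhh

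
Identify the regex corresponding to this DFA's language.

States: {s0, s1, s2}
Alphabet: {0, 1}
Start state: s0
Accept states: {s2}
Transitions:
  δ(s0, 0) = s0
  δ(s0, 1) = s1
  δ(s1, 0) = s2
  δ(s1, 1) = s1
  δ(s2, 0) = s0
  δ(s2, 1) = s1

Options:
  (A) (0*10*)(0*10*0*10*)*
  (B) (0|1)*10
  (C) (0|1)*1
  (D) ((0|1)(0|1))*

Check each option against the DFA on short strings; one disagreement eliminates an option:
  (A) (0*10*)(0*10*0*10*)*: on '1' the DFA goes s0 → s1 and rejects (s1 ∉ Accept), but the regex matches it → eliminate
  (B) (0|1)*10: agrees with the DFA on every string of length ≤ 6
  (C) (0|1)*1: on '1' the DFA goes s0 → s1 and rejects (s1 ∉ Accept), but the regex matches it → eliminate
  (D) ((0|1)(0|1))*: on ε the DFA stays in s0 and rejects (s0 ∉ Accept), but the regex matches it → eliminate
Only (B) is consistent with the DFA.
(B) (0|1)*10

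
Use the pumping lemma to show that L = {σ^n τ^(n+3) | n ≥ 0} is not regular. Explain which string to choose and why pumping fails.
Assume L is regular with pumping length p. Idea: pumping the σ-block breaks the fixed offset of 3.
Choose s = σ^p τ^(p+3) ∈ L. By the pumping lemma, s = xyz with |xy| ≤ p, |y| > 0, so y = σ^k with k ≥ 1. Then xy²z = σ^(p+k) τ^(p+3). For this to be in L we would need p+3 = (p+k)+3, i.e. k = 0, contradicting k ≥ 1. So xy²z ∉ L.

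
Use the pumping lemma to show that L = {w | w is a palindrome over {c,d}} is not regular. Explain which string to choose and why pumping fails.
Assume L is regular with pumping length p. Idea: pumping the leading c-block breaks the symmetry.
Choose s = c^p d c^p (a palindrome of length 2p+1 ≥ p). By the pumping lemma, s = xyz with |xy| ≤ p, |y| > 0, so y = c^k with k > 0 (xy lies entirely in the first c^p). Then xy²z = c^(p+k) d c^p, which is not a palindrome since p+k ≠ p.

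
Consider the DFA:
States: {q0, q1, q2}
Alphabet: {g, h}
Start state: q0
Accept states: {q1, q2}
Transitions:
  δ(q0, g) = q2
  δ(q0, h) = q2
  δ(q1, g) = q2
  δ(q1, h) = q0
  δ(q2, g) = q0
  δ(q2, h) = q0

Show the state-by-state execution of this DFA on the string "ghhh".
read 'g': q0 → q2
  read 'h': q2 → q0
  read 'h': q0 → q2
  read 'h': q2 → q0
q0 -> q2 -> q0 -> q2 -> q0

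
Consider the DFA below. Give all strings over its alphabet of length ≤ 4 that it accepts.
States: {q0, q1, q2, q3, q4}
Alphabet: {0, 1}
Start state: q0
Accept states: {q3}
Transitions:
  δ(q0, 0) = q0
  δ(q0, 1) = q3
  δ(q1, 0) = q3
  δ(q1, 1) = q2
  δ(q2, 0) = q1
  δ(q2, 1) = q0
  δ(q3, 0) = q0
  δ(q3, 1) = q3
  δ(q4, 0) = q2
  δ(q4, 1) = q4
1, 01, 11, 001, 011, 101, 111, 0001, 0011, 0101, 0111, 1001, 1011, 1101, 1111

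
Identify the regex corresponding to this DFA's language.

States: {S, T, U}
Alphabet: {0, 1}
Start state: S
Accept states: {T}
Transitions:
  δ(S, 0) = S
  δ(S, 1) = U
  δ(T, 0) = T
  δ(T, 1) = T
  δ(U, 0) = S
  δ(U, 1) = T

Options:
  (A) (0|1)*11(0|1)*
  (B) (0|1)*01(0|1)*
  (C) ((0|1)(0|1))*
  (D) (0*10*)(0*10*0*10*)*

Check each option against the DFA on short strings; one disagreement eliminates an option:
  (A) (0|1)*11(0|1)*: agrees with the DFA on every string of length ≤ 6
  (B) (0|1)*01(0|1)*: on '01' the DFA goes S → S → U and rejects (U ∉ Accept), but the regex matches it → eliminate
  (C) ((0|1)(0|1))*: on ε the DFA stays in S and rejects (S ∉ Accept), but the regex matches it → eliminate
  (D) (0*10*)(0*10*0*10*)*: on '1' the DFA goes S → U and rejects (U ∉ Accept), but the regex matches it → eliminate
Only (A) is consistent with the DFA.
(A) (0|1)*11(0|1)*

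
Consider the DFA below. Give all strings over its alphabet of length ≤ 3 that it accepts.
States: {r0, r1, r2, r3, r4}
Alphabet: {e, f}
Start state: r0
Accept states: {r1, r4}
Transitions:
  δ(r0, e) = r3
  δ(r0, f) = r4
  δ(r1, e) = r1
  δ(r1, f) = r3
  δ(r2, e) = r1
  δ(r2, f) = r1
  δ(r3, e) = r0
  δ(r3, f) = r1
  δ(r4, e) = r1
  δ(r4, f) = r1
f, ef, fe, ff, eef, efe, fee, ffe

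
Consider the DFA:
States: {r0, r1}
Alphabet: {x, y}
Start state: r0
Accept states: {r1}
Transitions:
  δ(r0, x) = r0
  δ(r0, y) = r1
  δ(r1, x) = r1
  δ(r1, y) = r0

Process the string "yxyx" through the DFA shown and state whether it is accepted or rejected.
Processing string "yxyx":
  r0 --y--> r1
  r1 --x--> r1
  r1 --y--> r0
  r0 --x--> r0
Final state: r0
Accept states: {r1}
No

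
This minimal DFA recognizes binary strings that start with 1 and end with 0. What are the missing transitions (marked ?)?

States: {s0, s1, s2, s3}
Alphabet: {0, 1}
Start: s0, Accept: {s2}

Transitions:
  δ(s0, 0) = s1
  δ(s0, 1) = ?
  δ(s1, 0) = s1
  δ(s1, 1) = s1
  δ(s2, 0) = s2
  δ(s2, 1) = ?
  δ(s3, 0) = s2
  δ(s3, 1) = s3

From the language and accept set, identify what each state tracks — s0: no input read; s1: started with 0 (dead); s2: started with 1, last symbol 0; s3: started with 1, last symbol 1.
Each missing δ(q, a) is the state matching the new tracked value after reading a.
δ(s0, 1) = s3; δ(s2, 1) = s3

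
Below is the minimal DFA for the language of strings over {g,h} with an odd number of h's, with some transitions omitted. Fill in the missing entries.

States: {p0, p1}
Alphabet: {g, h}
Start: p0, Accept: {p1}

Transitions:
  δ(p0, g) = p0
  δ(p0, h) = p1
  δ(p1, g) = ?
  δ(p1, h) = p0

From the language and accept set, identify what each state tracks — p0: even number of h's so far; p1: odd number of h's so far.
Each missing δ(q, a) is the state matching the new tracked value after reading a.
δ(p1, g) = p1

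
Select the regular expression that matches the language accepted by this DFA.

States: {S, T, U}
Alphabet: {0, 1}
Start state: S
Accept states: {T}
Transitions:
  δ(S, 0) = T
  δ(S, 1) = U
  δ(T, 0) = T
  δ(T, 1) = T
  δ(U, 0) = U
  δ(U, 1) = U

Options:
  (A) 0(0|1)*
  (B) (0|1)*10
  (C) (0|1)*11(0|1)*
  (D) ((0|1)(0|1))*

Check each option against the DFA on short strings; one disagreement eliminates an option:
  (A) 0(0|1)*: agrees with the DFA on every string of length ≤ 6
  (B) (0|1)*10: on '0' the DFA goes S → T and accepts (T ∈ Accept), but the regex does not match it → eliminate
  (C) (0|1)*11(0|1)*: on '0' the DFA goes S → T and accepts (T ∈ Accept), but the regex does not match it → eliminate
  (D) ((0|1)(0|1))*: on ε the DFA stays in S and rejects (S ∉ Accept), but the regex matches it → eliminate
Only (A) is consistent with the DFA.
(A) 0(0|1)*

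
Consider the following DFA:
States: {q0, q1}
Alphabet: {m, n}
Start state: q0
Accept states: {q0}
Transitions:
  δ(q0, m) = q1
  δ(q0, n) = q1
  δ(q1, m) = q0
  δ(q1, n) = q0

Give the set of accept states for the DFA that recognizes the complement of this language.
Complement accept states = All states \ Original accept states
= {q0, q1} \ {q0}
{q1}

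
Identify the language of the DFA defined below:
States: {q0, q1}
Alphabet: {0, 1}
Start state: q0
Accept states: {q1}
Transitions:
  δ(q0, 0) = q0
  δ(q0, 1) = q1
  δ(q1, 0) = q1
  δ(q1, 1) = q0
Testing a few strings:
  '011' → reject
  '0' → reject
  '110' → reject
  '000' → reject
State roles: q0=even number of 1's so far; q1=odd number of 1's so far
All binary strings with an odd number of 1's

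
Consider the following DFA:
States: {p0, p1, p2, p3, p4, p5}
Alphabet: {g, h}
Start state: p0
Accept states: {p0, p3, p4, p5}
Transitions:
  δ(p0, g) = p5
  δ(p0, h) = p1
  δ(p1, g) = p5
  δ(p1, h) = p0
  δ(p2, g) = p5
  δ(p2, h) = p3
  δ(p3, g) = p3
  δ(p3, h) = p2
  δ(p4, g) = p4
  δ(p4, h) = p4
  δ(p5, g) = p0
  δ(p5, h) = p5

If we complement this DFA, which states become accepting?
Complement accept states = All states \ Original accept states
= {p0, p1, p2, p3, p4, p5} \ {p0, p3, p4, p5}
{p1, p2}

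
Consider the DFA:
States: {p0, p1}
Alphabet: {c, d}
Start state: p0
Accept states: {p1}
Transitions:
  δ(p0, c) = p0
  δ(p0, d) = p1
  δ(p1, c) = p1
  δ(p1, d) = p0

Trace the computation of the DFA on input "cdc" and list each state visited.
read 'c': p0 → p0
  read 'd': p0 → p1
  read 'c': p1 → p1
p0 -> p0 -> p1 -> p1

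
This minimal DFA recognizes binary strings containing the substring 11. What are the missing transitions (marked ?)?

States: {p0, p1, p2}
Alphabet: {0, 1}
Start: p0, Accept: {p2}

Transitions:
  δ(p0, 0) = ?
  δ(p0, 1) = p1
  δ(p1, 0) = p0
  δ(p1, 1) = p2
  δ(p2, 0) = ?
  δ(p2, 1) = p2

From the language and accept set, identify what each state tracks — p0: no progress toward 11; p1: one trailing 1; p2: substring 11 seen.
Each missing δ(q, a) is the state matching the new tracked value after reading a.
δ(p0, 0) = p0; δ(p2, 0) = p2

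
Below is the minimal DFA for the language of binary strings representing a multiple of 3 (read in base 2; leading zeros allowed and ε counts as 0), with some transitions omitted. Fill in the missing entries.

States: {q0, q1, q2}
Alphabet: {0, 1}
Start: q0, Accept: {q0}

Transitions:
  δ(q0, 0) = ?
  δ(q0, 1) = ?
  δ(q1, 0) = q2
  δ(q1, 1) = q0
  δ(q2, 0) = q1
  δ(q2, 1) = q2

From the language and accept set, identify what each state tracks — q0: value ≡ 0 (mod 3); q1: value ≡ 1 (mod 3); q2: value ≡ 2 (mod 3).
Each missing δ(q, a) is the state matching the new tracked value after reading a.
δ(q0, 0) = q0; δ(q0, 1) = q1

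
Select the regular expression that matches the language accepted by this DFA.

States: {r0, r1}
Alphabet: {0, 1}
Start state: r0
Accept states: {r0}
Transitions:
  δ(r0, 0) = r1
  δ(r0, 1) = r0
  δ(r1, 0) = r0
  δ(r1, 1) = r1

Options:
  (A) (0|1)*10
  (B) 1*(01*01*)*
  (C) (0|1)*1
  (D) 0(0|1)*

Check each option against the DFA on short strings; one disagreement eliminates an option:
  (A) (0|1)*10: on ε the DFA stays in r0 and accepts (r0 ∈ Accept), but the regex does not match it → eliminate
  (B) 1*(01*01*)*: agrees with the DFA on every string of length ≤ 6
  (C) (0|1)*1: on ε the DFA stays in r0 and accepts (r0 ∈ Accept), but the regex does not match it → eliminate
  (D) 0(0|1)*: on ε the DFA stays in r0 and accepts (r0 ∈ Accept), but the regex does not match it → eliminate
Only (B) is consistent with the DFA.
(B) 1*(01*01*)*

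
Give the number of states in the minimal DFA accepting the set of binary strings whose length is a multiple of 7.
By Myhill–Nerode, count the distinguishable equivalence classes: 7 classes — one per residue of the length mod 7; class i is distinguished from class j by any string of length (7 − i) mod 7.
7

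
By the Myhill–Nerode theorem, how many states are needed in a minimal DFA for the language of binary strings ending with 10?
By Myhill–Nerode, count the distinguishable equivalence classes: 3 classes — one per longest suffix of the input that is a prefix of '10' (lengths 0 through 2); only the length-2 class is accepting.
3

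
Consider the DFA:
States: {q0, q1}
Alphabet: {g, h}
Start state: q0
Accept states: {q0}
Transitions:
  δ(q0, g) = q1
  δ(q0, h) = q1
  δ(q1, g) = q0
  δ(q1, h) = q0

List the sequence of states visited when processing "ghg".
read 'g': q0 → q1
  read 'h': q1 → q0
  read 'g': q0 → q1
q0 -> q1 -> q0 -> q1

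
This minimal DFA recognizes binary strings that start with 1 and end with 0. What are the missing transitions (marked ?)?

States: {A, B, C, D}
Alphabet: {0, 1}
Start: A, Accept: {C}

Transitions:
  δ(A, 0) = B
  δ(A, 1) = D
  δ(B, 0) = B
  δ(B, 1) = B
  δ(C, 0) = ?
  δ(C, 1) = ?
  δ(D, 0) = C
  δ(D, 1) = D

From the language and accept set, identify what each state tracks — A: no input read; B: started with 0 (dead); C: started with 1, last symbol 0; D: started with 1, last symbol 1.
Each missing δ(q, a) is the state matching the new tracked value after reading a.
δ(C, 0) = C; δ(C, 1) = D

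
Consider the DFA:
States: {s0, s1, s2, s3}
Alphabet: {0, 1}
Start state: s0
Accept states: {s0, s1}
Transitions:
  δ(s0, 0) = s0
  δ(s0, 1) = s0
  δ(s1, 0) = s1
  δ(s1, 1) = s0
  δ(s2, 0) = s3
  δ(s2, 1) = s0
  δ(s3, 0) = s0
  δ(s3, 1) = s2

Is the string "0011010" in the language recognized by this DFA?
Processing string "0011010":
  s0 --0--> s0
  s0 --0--> s0
  s0 --1--> s0
  s0 --1--> s0
  s0 --0--> s0
  s0 --1--> s0
  s0 --0--> s0
Final state: s0
Accept states: {s0, s1}
Yes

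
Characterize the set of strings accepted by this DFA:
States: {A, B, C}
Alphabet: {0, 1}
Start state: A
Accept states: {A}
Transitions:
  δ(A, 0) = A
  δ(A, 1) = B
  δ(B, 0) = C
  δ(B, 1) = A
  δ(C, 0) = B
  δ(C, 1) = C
Testing a few strings:
  '11' → accept
  '100' → reject
  '00' → accept
  '111' → reject
State roles: A=value ≡ 0 (mod 3); B=value ≡ 1 (mod 3); C=value ≡ 2 (mod 3)
All binary strings representing a multiple of 3 (read in base 2; leading zeros allowed and ε counts as 0)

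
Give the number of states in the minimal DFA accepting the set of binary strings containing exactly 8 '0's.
By Myhill–Nerode, count the distinguishable equivalence classes: 10 classes — having seen 0, 1, …, 8, or >8 copies of '0'; the count-8 class is the only accepting one and >8 is dead.
10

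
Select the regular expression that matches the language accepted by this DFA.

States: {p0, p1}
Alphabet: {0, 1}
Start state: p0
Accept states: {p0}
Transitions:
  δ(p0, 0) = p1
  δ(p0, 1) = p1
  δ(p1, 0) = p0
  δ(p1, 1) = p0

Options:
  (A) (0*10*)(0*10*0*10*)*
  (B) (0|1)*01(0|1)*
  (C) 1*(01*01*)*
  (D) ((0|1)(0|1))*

Check each option against the DFA on short strings; one disagreement eliminates an option:
  (A) (0*10*)(0*10*0*10*)*: on ε the DFA stays in p0 and accepts (p0 ∈ Accept), but the regex does not match it → eliminate
  (B) (0|1)*01(0|1)*: on ε the DFA stays in p0 and accepts (p0 ∈ Accept), but the regex does not match it → eliminate
  (C) 1*(01*01*)*: on '1' the DFA goes p0 → p1 and rejects (p1 ∉ Accept), but the regex matches it → eliminate
  (D) ((0|1)(0|1))*: agrees with the DFA on every string of length ≤ 6
Only (D) is consistent with the DFA.
(D) ((0|1)(0|1))*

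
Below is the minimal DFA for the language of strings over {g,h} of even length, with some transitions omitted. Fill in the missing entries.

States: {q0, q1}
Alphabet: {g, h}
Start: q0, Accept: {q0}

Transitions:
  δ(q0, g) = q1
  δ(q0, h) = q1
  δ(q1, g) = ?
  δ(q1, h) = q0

From the language and accept set, identify what each state tracks — q0: even length so far; q1: odd length so far.
Each missing δ(q, a) is the state matching the new tracked value after reading a.
δ(q1, g) = q0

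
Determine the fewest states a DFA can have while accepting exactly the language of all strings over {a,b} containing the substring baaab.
By Myhill–Nerode, count the distinguishable equivalence classes: 6 classes — one per longest suffix of the input that is a prefix of 'baaab' (lengths 0 through 4), plus an absorbing 'already seen baaab' class.
6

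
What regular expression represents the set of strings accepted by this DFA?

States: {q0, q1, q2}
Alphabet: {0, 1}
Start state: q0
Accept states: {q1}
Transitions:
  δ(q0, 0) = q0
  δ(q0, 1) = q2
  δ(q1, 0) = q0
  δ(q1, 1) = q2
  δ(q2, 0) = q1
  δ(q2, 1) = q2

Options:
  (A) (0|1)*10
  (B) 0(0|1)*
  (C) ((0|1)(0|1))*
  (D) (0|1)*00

Check each option against the DFA on short strings; one disagreement eliminates an option:
  (A) (0|1)*10: agrees with the DFA on every string of length ≤ 6
  (B) 0(0|1)*: on '0' the DFA goes q0 → q0 and rejects (q0 ∉ Accept), but the regex matches it → eliminate
  (C) ((0|1)(0|1))*: on ε the DFA stays in q0 and rejects (q0 ∉ Accept), but the regex matches it → eliminate
  (D) (0|1)*00: on '00' the DFA goes q0 → q0 → q0 and rejects (q0 ∉ Accept), but the regex matches it → eliminate
Only (A) is consistent with the DFA.
(A) (0|1)*10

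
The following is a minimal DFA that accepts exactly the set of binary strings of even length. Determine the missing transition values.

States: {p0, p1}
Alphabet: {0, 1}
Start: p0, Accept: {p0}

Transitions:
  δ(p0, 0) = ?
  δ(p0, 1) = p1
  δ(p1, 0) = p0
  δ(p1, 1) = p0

From the language and accept set, identify what each state tracks — p0: even length so far; p1: odd length so far.
Each missing δ(q, a) is the state matching the new tracked value after reading a.
δ(p0, 0) = p1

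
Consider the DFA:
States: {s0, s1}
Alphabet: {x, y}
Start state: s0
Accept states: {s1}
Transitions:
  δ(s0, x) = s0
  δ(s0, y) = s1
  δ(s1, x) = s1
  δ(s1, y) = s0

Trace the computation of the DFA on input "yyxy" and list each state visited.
read 'y': s0 → s1
  read 'y': s1 → s0
  read 'x': s0 → s0
  read 'y': s0 → s1
s0 -> s1 -> s0 -> s0 -> s1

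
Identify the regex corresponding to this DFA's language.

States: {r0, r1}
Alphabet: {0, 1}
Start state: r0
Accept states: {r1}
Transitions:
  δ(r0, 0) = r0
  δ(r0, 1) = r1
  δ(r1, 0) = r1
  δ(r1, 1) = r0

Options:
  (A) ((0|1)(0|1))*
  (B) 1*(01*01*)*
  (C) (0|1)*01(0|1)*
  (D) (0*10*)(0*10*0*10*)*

Check each option against the DFA on short strings; one disagreement eliminates an option:
  (A) ((0|1)(0|1))*: on ε the DFA stays in r0 and rejects (r0 ∉ Accept), but the regex matches it → eliminate
  (B) 1*(01*01*)*: on ε the DFA stays in r0 and rejects (r0 ∉ Accept), but the regex matches it → eliminate
  (C) (0|1)*01(0|1)*: on '1' the DFA goes r0 → r1 and accepts (r1 ∈ Accept), but the regex does not match it → eliminate
  (D) (0*10*)(0*10*0*10*)*: agrees with the DFA on every string of length ≤ 6
Only (D) is consistent with the DFA.
(D) (0*10*)(0*10*0*10*)*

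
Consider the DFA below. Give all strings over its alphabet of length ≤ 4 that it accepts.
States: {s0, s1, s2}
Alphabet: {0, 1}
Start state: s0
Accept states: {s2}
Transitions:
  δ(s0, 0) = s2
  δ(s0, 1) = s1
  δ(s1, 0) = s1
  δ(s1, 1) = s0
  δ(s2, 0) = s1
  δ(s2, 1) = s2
0, 01, 011, 110, 0010, 0111, 1010, 1101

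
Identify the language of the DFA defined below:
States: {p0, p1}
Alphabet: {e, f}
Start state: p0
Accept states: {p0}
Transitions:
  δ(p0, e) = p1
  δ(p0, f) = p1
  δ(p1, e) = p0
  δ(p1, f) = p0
Testing a few strings:
  'ffe' → reject
  'ff' → accept
  'ee' → accept
  'fff' → reject
State roles: p0=even length so far; p1=odd length so far
All strings over {e,f} of even length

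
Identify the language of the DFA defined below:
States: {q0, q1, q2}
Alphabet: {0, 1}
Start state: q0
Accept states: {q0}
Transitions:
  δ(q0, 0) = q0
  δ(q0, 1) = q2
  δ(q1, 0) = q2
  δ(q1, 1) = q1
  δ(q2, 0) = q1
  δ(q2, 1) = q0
Testing a few strings:
  '0001' → reject
  '01' → reject
  '0010' → reject
  '001' → reject
State roles: q0=value ≡ 0 (mod 3); q1=value ≡ 2 (mod 3); q2=value ≡ 1 (mod 3)
All binary strings representing a multiple of 3 (read in base 2; leading zeros allowed and ε counts as 0)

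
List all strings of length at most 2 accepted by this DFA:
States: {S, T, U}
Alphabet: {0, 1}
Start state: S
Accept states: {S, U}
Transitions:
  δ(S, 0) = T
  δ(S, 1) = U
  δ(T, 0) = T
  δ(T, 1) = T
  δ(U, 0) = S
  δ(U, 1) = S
ε, 1, 10, 11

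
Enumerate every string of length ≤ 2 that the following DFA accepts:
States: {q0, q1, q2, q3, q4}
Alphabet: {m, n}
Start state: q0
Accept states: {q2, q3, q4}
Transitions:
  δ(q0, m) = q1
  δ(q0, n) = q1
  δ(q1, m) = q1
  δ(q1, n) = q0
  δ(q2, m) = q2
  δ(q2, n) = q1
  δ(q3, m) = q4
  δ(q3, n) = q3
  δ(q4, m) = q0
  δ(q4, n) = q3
None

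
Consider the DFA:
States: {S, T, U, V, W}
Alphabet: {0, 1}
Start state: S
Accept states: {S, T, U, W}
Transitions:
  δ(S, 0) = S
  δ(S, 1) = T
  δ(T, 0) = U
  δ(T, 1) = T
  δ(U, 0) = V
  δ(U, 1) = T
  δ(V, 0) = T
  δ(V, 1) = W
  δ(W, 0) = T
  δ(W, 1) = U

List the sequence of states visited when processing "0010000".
read '0': S → S
  read '0': S → S
  read '1': S → T
  read '0': T → U
  read '0': U → V
  read '0': V → T
  read '0': T → U
S -> S -> S -> T -> U -> V -> T -> U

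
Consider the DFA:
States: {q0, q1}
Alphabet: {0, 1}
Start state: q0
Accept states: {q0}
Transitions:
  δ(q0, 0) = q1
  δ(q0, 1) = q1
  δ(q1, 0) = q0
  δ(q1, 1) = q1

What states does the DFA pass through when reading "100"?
read '1': q0 → q1
  read '0': q1 → q0
  read '0': q0 → q1
q0 -> q1 -> q0 -> q1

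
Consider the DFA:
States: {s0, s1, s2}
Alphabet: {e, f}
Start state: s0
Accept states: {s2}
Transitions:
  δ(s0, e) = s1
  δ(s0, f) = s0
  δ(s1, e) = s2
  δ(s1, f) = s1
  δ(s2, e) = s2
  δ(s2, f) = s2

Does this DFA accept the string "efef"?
Processing string "efef":
  s0 --e--> s1
  s1 --f--> s1
  s1 --e--> s2
  s2 --f--> s2
Final state: s2
Accept states: {s2}
Yes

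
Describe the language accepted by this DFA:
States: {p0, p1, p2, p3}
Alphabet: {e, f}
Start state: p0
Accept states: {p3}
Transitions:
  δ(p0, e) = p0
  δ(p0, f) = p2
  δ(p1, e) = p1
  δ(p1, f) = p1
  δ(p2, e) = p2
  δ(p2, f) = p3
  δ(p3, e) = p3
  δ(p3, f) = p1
Testing a few strings:
  'eee' → reject
  'eeee' → reject
  'f' → reject
  'fef' → accept
State roles: p0=zero f's; p1=≥ three f's (dead); p2=one f; p3=two f's
All strings over {e,f} containing exactly two f's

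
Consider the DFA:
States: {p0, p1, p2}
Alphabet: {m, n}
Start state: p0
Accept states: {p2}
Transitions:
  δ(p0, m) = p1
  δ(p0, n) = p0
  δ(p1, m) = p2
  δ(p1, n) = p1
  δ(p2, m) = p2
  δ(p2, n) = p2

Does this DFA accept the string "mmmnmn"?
Processing string "mmmnmn":
  p0 --m--> p1
  p1 --m--> p2
  p2 --m--> p2
  p2 --n--> p2
  p2 --m--> p2
  p2 --n--> p2
Final state: p2
Accept states: {p2}
Yes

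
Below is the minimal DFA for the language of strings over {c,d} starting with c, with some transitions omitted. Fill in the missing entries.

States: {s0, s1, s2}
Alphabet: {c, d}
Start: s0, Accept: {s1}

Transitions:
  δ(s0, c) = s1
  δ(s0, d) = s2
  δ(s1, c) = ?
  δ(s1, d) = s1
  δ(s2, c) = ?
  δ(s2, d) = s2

From the language and accept set, identify what each state tracks — s0: no input read; s1: started with c; s2: started with d (dead).
Each missing δ(q, a) is the state matching the new tracked value after reading a.
δ(s1, c) = s1; δ(s2, c) = s2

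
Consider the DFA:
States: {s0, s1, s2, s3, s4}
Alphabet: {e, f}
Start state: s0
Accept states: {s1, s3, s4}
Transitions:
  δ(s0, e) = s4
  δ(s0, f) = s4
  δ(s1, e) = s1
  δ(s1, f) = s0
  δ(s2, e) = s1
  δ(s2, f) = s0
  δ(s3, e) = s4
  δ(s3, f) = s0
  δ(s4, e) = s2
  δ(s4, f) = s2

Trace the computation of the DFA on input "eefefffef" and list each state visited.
read 'e': s0 → s4
  read 'e': s4 → s2
  read 'f': s2 → s0
  read 'e': s0 → s4
  read 'f': s4 → s2
  read 'f': s2 → s0
  read 'f': s0 → s4
  read 'e': s4 → s2
  read 'f': s2 → s0
s0 -> s4 -> s2 -> s0 -> s4 -> s2 -> s0 -> s4 -> s2 -> s0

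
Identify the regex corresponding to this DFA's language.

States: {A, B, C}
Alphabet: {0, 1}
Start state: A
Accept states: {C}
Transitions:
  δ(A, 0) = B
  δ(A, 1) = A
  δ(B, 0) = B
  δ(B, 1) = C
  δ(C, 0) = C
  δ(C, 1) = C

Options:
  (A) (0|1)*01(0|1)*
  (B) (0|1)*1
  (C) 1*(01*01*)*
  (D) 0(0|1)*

Check each option against the DFA on short strings; one disagreement eliminates an option:
  (A) (0|1)*01(0|1)*: agrees with the DFA on every string of length ≤ 6
  (B) (0|1)*1: on '1' the DFA goes A → A and rejects (A ∉ Accept), but the regex matches it → eliminate
  (C) 1*(01*01*)*: on ε the DFA stays in A and rejects (A ∉ Accept), but the regex matches it → eliminate
  (D) 0(0|1)*: on '0' the DFA goes A → B and rejects (B ∉ Accept), but the regex matches it → eliminate
Only (A) is consistent with the DFA.
(A) (0|1)*01(0|1)*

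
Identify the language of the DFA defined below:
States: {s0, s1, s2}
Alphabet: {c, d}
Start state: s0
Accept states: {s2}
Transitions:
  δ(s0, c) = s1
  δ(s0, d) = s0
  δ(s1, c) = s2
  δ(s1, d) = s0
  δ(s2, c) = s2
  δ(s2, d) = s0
Testing a few strings:
  'c' → reject
  'd' → reject
  'ccc' → accept
  'cc' → accept
State roles: s0=last symbol not c; s1=one trailing c; s2=two trailing c's
All strings over {c,d} ending with cc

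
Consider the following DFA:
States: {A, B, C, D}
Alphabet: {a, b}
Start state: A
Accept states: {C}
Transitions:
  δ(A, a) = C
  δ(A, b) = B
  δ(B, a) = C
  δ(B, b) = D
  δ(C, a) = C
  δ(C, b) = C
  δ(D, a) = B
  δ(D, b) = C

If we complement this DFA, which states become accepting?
Complement accept states = All states \ Original accept states
= {A, B, C, D} \ {C}
{A, B, D}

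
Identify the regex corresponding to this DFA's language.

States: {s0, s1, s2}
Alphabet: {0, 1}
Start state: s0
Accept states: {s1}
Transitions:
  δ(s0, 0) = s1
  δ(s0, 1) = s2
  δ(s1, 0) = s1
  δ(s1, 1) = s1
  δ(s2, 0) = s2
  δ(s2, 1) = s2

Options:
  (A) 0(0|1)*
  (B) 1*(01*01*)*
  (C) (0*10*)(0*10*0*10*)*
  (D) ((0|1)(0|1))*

Check each option against the DFA on short strings; one disagreement eliminates an option:
  (A) 0(0|1)*: agrees with the DFA on every string of length ≤ 6
  (B) 1*(01*01*)*: on ε the DFA stays in s0 and rejects (s0 ∉ Accept), but the regex matches it → eliminate
  (C) (0*10*)(0*10*0*10*)*: on '0' the DFA goes s0 → s1 and accepts (s1 ∈ Accept), but the regex does not match it → eliminate
  (D) ((0|1)(0|1))*: on ε the DFA stays in s0 and rejects (s0 ∉ Accept), but the regex matches it → eliminate
Only (A) is consistent with the DFA.
(A) 0(0|1)*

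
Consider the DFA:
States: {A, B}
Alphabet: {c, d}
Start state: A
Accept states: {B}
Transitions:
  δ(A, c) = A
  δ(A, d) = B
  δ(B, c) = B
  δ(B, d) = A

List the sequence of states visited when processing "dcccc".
read 'd': A → B
  read 'c': B → B
  read 'c': B → B
  read 'c': B → B
  read 'c': B → B
A -> B -> B -> B -> B -> B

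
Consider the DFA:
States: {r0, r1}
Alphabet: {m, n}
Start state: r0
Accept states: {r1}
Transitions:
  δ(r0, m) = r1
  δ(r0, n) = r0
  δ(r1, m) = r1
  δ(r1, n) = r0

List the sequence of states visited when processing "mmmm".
read 'm': r0 → r1
  read 'm': r1 → r1
  read 'm': r1 → r1
  read 'm': r1 → r1
r0 -> r1 -> r1 -> r1 -> r1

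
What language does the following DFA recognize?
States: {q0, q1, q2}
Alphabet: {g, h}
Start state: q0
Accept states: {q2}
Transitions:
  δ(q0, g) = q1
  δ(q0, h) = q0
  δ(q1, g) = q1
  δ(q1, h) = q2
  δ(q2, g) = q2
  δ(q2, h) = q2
Testing a few strings:
  'g' → reject
  'hghg' → accept
  'ghg' → accept
  'ggg' → reject
State roles: q0=no g seen yet; q1=seen a g, waiting for h; q2=substring gh seen
All strings over {g,h} containing the substring gh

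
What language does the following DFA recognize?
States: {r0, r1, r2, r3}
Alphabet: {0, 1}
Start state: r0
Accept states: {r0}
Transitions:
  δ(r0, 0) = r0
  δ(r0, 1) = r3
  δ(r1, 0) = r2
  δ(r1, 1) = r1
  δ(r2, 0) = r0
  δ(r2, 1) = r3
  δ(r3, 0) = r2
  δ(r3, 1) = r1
Testing a few strings:
  '10' → reject
  '1' → reject
  '110' → reject
  '1011' → reject
State roles: r0=value ≡ 0 (mod 4); r1=value ≡ 3 (mod 4); r2=value ≡ 2 (mod 4); r3=value ≡ 1 (mod 4)
All binary strings representing a multiple of 4 (read in base 2; leading zeros allowed and ε counts as 0)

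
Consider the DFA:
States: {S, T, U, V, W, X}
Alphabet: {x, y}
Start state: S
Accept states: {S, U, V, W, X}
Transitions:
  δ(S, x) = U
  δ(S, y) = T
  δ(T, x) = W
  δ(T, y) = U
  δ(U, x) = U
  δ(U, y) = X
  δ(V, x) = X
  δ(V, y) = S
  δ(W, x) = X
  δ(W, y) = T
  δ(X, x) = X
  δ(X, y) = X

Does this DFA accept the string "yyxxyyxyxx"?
Processing string "yyxxyyxyxx":
  S --y--> T
  T --y--> U
  U --x--> U
  U --x--> U
  U --y--> X
  X --y--> X
  X --x--> X
  X --y--> X
  X --x--> X
  X --x--> X
Final state: X
Accept states: {S, U, V, W, X}
Yes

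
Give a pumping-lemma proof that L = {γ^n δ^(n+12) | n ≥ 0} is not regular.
Assume L is regular with pumping length p. Idea: pumping the γ-block breaks the fixed offset of 12.
Choose s = γ^p δ^(p+12) ∈ L. By the pumping lemma, s = xyz with |xy| ≤ p, |y| > 0, so y = γ^k with k ≥ 1. Then xy²z = γ^(p+k) δ^(p+12). For this to be in L we would need p+12 = (p+k)+12, i.e. k = 0, contradicting k ≥ 1. So xy²z ∉ L.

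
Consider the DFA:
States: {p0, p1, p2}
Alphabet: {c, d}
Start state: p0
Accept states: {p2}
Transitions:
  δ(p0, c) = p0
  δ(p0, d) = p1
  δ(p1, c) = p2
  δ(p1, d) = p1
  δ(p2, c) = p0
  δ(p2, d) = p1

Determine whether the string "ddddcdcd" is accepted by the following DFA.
Processing string "ddddcdcd":
  p0 --d--> p1
  p1 --d--> p1
  p1 --d--> p1
  p1 --d--> p1
  p1 --c--> p2
  p2 --d--> p1
  p1 --c--> p2
  p2 --d--> p1
Final state: p1
Accept states: {p2}
No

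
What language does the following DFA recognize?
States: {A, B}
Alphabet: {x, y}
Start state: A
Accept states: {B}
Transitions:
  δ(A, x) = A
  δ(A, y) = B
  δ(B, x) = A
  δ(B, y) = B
Testing a few strings:
  'xy' → accept
  'xxx' → reject
  'xxy' → accept
  'yxx' → reject
State roles: A=last symbol not y; B=last symbol is y
All strings over {x,y} ending with y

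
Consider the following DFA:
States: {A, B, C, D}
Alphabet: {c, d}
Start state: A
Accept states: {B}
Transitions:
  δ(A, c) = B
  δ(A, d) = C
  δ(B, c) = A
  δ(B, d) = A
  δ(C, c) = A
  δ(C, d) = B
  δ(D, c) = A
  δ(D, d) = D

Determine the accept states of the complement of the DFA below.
Complement accept states = All states \ Original accept states
= {A, B, C, D} \ {B}
{A, C, D}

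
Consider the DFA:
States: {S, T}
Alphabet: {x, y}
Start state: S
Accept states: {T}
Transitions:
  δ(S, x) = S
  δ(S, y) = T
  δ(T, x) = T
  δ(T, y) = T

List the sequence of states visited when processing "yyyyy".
read 'y': S → T
  read 'y': T → T
  read 'y': T → T
  read 'y': T → T
  read 'y': T → T
S -> T -> T -> T -> T -> T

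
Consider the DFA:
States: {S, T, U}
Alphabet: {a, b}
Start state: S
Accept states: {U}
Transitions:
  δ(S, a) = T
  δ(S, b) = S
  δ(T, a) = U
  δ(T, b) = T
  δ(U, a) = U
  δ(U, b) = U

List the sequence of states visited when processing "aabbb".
read 'a': S → T
  read 'a': T → U
  read 'b': U → U
  read 'b': U → U
  read 'b': U → U
S -> T -> U -> U -> U -> U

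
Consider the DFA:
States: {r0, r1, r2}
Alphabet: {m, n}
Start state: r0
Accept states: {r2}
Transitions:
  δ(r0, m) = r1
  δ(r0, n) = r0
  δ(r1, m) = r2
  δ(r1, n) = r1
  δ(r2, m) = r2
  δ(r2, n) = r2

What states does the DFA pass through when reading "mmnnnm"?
read 'm': r0 → r1
  read 'm': r1 → r2
  read 'n': r2 → r2
  read 'n': r2 → r2
  read 'n': r2 → r2
  read 'm': r2 → r2
r0 -> r1 -> r2 -> r2 -> r2 -> r2 -> r2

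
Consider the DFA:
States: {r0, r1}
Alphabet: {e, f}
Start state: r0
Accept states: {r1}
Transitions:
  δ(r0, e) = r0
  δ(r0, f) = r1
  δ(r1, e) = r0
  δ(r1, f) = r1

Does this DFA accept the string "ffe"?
Processing string "ffe":
  r0 --f--> r1
  r1 --f--> r1
  r1 --e--> r0
Final state: r0
Accept states: {r1}
No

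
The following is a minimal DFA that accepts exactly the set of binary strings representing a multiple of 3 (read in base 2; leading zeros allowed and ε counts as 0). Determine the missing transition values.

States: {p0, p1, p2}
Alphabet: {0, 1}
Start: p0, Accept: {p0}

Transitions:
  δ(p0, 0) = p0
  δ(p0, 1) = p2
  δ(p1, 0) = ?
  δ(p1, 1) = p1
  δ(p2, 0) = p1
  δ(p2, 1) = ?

From the language and accept set, identify what each state tracks — p0: value ≡ 0 (mod 3); p1: value ≡ 2 (mod 3); p2: value ≡ 1 (mod 3).
Each missing δ(q, a) is the state matching the new tracked value after reading a.
δ(p1, 0) = p2; δ(p2, 1) = p0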